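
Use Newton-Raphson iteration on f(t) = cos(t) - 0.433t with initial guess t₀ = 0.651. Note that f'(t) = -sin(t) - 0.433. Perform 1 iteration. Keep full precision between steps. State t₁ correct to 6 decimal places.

t_0 = 0.651000: f = 0.513595, f' = -1.038982 → t_1 = 0.651000 - (0.513595)/(-1.038982) = 1.145325

1.145325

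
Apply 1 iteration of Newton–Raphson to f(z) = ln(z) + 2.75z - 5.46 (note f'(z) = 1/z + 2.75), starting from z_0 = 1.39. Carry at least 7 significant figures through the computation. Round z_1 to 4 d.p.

Newton update: z ← z − f(z)/f'(z).
z_0 = 1.390000: f = -1.308196, f' = 3.469424 → z_1 = 1.390000 - (-1.308196)/(3.469424) = 1.767064

1.7671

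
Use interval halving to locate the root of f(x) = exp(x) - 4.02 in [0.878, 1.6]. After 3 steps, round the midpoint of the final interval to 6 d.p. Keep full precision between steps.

1.374375

f(0.878000) = -1.613917, f(1.600000) = 0.933032 (opposite signs)
step 1: m = 1.239000, f(m) = -0.567840 < 0 → root in [1.239000, 1.600000]
step 2: m = 1.419500, f(m) = 0.115052 > 0 → root in [1.239000, 1.419500]
step 3: m = 1.329250, f(m) = -0.241791 < 0 → root in [1.329250, 1.419500]
Midpoint of [1.329250, 1.419500] = 1.374375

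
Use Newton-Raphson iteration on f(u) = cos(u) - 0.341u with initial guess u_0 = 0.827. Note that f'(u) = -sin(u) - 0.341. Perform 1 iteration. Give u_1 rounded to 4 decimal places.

1.1939

Newton update: u ← u − f(u)/f'(u).
u_0 = 0.827000: f = 0.395080, f' = -1.076903 → u_1 = 0.827000 - (0.395080)/(-1.076903) = 1.193866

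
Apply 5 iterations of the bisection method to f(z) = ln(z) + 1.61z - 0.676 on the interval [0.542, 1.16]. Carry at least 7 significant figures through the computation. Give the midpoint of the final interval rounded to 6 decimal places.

f(0.542000) = -0.415869, f(1.160000) = 1.340020 (opposite signs)
step 1: m = 0.851000, f(m) = 0.532767 > 0 → root in [0.542000, 0.851000]
step 2: m = 0.696500, f(m) = 0.083678 > 0 → root in [0.542000, 0.696500]
step 3: m = 0.619250, f(m) = -0.158254 < 0 → root in [0.619250, 0.696500]
step 4: m = 0.657875, f(m) = -0.035562 < 0 → root in [0.657875, 0.696500]
step 5: m = 0.677188, f(m) = 0.024465 > 0 → root in [0.657875, 0.677188]
Midpoint of [0.657875, 0.677188] = 0.667531

0.667531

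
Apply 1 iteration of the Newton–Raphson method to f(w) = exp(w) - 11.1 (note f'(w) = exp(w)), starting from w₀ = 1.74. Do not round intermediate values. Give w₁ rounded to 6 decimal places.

2.688276

w_0 = 1.740000: f = -5.402657, f' = 5.697343 → w_1 = 1.740000 - (-5.402657)/(5.697343) = 2.688276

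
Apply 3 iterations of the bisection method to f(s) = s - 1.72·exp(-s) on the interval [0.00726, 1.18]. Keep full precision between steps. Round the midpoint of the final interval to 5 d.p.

f(0.007260) = -1.700298, f(1.180000) = 0.651481 (opposite signs)
step 1: m = 0.593630, f(m) = -0.356358 < 0 → root in [0.593630, 1.180000]
step 2: m = 0.886815, f(m) = 0.178234 > 0 → root in [0.593630, 0.886815]
step 3: m = 0.740223, f(m) = -0.080231 < 0 → root in [0.740223, 0.886815]
Midpoint of [0.740223, 0.886815] = 0.813519

0.81352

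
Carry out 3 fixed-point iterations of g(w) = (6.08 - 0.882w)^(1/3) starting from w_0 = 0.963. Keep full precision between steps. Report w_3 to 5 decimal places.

w_1 = g(0.963000) = 1.735874
w_2 = g(1.735874) = 1.656929
w_3 = g(1.656929) = 1.665341

1.66534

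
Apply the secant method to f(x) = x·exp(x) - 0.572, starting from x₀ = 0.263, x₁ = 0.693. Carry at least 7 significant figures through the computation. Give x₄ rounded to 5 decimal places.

0.38823

f(x_0) = -0.229883, f(x_1) = 0.813796
x_2 = 0.693000 - (0.813796)·(0.693000 - 0.263000)/(0.813796 - (-0.229883)) = 0.357713; f(x_2) = -0.060451
x_3 = 0.357713 - (-0.060451)·(0.357713 - 0.693000)/(-0.060451 - (0.813796)) = 0.380897; f(x_3) = -0.014521
x_4 = 0.380897 - (-0.014521)·(0.380897 - 0.357713)/(-0.014521 - (-0.060451)) = 0.388226; f(x_4) = 0.000387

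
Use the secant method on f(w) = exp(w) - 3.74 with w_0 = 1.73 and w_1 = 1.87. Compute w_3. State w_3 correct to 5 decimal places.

1.34304

f(w_0) = 1.900654, f(w_1) = 2.748296
w_2 = 1.870000 - (2.748296)·(1.870000 - 1.730000)/(2.748296 - (1.900654)) = 1.416080; f(w_2) = 0.380937
w_3 = 1.416080 - (0.380937)·(1.416080 - 1.870000)/(0.380937 - (2.748296)) = 1.343039; f(w_3) = 0.090669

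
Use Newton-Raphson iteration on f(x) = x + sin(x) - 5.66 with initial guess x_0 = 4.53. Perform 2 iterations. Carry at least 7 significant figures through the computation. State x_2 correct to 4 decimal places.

5.8058

f'(x) = 1 + cos(x)
x_0 = 4.530000: f = -2.113413, f' = 0.818621 → x_1 = 4.530000 - (-2.113413)/(0.818621) = 7.111676
x_1 = 7.111676: f = 2.188588, f' = 1.675989 → x_2 = 7.111676 - (2.188588)/(1.675989) = 5.805827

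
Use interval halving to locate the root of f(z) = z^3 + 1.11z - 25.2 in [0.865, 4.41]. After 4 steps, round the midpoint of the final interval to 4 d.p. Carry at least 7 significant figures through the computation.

2.7483

f(0.865000) = -23.592635, f(4.410000) = 65.461221 (opposite signs)
step 1: m = 2.637500, f(m) = -3.924854 < 0 → root in [2.637500, 4.410000]
step 2: m = 3.523750, f(m) = 22.465111 > 0 → root in [2.637500, 3.523750]
step 3: m = 3.080625, f(m) = 7.455396 > 0 → root in [2.637500, 3.080625]
step 4: m = 2.859063, f(m) = 1.344218 > 0 → root in [2.637500, 2.859063]
Midpoint of [2.637500, 2.859063] = 2.748281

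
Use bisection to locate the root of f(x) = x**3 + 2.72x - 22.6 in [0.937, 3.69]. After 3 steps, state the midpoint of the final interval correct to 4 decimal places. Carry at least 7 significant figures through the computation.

f(0.937000) = -19.228703, f(3.690000) = 37.680209 (opposite signs)
step 1: m = 2.313500, f(m) = -3.924775 < 0 → root in [2.313500, 3.690000]
step 2: m = 3.001750, f(m) = 12.612038 > 0 → root in [2.313500, 3.001750]
step 3: m = 2.657625, f(m) = 3.399467 > 0 → root in [2.313500, 2.657625]
Midpoint of [2.313500, 2.657625] = 2.485562

2.4856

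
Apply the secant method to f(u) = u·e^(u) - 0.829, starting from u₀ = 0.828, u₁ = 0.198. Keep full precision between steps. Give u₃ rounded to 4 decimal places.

f(u_0) = 1.066074, f(u_1) = -0.587645
u_2 = 0.198000 - (-0.587645)·(0.198000 - 0.828000)/(-0.587645 - (1.066074)) = 0.421869; f(u_2) = -0.185730
u_3 = 0.421869 - (-0.185730)·(0.421869 - 0.198000)/(-0.185730 - (-0.587645)) = 0.525322; f(u_3) = 0.059321

0.5253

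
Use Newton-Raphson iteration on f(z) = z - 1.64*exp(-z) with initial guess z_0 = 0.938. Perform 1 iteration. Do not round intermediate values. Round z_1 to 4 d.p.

f'(z) = 1 + 1.64*exp(-z)
z_0 = 0.938000: f = 0.296088, f' = 1.641912 → z_1 = 0.938000 - (0.296088)/(1.641912) = 0.757669

0.7577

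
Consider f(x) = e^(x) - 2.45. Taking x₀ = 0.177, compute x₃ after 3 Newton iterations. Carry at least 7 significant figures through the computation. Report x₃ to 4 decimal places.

Newton update: x ← x − f(x)/f'(x).
f'(x) = e^(x)
x_0 = 0.177000: f = -1.256369, f' = 1.193631 → x_1 = 0.177000 - (-1.256369)/(1.193631) = 1.229560
x_1 = 1.229560: f = 0.969726, f' = 3.419726 → x_2 = 1.229560 - (0.969726)/(3.419726) = 0.945992
x_2 = 0.945992: f = 0.125367, f' = 2.575367 → x_3 = 0.945992 - (0.125367)/(2.575367) = 0.897313

0.8973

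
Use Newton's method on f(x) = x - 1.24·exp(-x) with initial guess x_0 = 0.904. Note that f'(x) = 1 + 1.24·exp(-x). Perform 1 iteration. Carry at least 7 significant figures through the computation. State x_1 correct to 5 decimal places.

0.63647

x_0 = 0.904000: f = 0.401866, f' = 1.502134 → x_1 = 0.904000 - (0.401866)/(1.502134) = 0.636470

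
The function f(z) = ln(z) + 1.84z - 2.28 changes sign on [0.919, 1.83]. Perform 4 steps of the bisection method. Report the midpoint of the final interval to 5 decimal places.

1.17522

f(0.919000) = -0.673509, f(1.830000) = 1.691516 (opposite signs)
step 1: m = 1.374500, f(m) = 0.567170 > 0 → root in [0.919000, 1.374500]
step 2: m = 1.146750, f(m) = -0.033048 < 0 → root in [1.146750, 1.374500]
step 3: m = 1.260625, f(m) = 0.271158 > 0 → root in [1.146750, 1.260625]
step 4: m = 1.203688, f(m) = 0.120175 > 0 → root in [1.146750, 1.203688]
Midpoint of [1.146750, 1.203688] = 1.175219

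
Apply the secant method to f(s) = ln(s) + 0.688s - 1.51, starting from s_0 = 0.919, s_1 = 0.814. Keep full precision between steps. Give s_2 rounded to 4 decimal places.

1.4409

Secant update: s_(k+1) = s_k − f(s_k)·(s_k − s_(k-1))/(f(s_k) − f(s_(k-1))).
f(s_0) = -0.962197, f(s_1) = -1.155763
s_2 = 0.814000 - (-1.155763)·(0.814000 - 0.919000)/(-1.155763 - (-0.962197)) = 1.440945; f(s_2) = -0.153331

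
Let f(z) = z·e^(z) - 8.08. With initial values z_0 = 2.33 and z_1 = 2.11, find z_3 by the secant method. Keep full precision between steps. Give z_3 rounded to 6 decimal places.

1.665350

f(z_0) = 15.867604, f(z_1) = 9.323789
z_2 = 2.110000 - (9.323789)·(2.110000 - 2.330000)/(9.323789 - (15.867604)) = 1.796539; f(z_2) = 2.750869
z_3 = 1.796539 - (2.750869)·(1.796539 - 2.110000)/(2.750869 - (9.323789)) = 1.665350; f(z_3) = 0.725578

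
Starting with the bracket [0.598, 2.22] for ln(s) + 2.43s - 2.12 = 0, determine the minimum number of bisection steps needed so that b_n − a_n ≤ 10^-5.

Initial width b − a = 2.22 − 0.598 = 1.622000.
After n steps the width is (b−a)/2^n; need (b−a)/2^n ≤ 10^-5.
So n ≥ log₂(1.622000/10^-5) = log₂(162200.0000) ≈ 17.3074.
Hence n = 18.

18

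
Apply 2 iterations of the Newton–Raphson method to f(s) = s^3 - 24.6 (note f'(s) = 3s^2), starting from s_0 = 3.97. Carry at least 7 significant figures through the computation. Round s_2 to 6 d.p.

2.928881

Newton update: s ← s − f(s)/f'(s).
s_0 = 3.970000: f = 37.970773, f' = 47.282700 → s_1 = 3.970000 - (37.970773)/(47.282700) = 3.166942
s_1 = 3.166942: f = 7.162899, f' = 30.088556 → s_2 = 3.166942 - (7.162899)/(30.088556) = 2.928881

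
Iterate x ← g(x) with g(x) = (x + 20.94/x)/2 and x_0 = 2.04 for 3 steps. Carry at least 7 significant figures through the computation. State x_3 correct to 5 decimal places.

x_1 = g(2.040000) = 6.152353
x_2 = g(6.152353) = 4.777964
x_3 = g(4.777964) = 4.580292

4.58029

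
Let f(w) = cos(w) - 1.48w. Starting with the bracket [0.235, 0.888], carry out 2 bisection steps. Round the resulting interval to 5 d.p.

f(0.235000) = 0.624714, f(0.888000) = -0.683275 (opposite signs)
step 1: m = 0.561500, f(m) = 0.015437 > 0 → root in [0.561500, 0.888000]
step 2: m = 0.724750, f(m) = -0.323965 < 0 → root in [0.561500, 0.724750]

[0.56150, 0.72475]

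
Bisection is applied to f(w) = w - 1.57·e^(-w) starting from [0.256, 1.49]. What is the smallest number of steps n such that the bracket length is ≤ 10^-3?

11

Initial width b − a = 1.49 − 0.256 = 1.234000.
After n steps the width is (b−a)/2^n; need (b−a)/2^n ≤ 10^-3.
So n ≥ log₂(1.234000/10^-3) = log₂(1234.0000) ≈ 10.2691.
Hence n = 11.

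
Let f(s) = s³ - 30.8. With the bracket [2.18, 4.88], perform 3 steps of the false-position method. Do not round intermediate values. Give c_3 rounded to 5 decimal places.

f(2.180000) = -20.439768, f(4.880000) = 85.414272
step 1: c = 2.701353, f(c) = -11.087384 < 0 → new bracket [2.701353, 4.880000]
step 2: c = 2.951665, f(c) = -5.084127 < 0 → new bracket [2.951665, 4.880000]
step 3: c = 3.059997, f(c) = -2.147455 < 0 → new bracket [3.059997, 4.880000]

3.06000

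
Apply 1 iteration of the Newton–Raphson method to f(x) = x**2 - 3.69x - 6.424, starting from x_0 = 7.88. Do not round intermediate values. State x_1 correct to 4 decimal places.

f'(x) = 2x - 3.69
x_0 = 7.880000: f = 26.593200, f' = 12.070000 → x_1 = 7.880000 - (26.593200)/(12.070000) = 5.676752

5.6768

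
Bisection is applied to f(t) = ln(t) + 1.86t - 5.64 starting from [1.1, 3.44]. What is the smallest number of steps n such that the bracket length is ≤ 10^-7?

Initial width b − a = 3.44 − 1.1 = 2.340000.
After n steps the width is (b−a)/2^n; need (b−a)/2^n ≤ 10^-7.
So n ≥ log₂(2.340000/10^-7) = log₂(23400000.0000) ≈ 24.4800.
Hence n = 25.

25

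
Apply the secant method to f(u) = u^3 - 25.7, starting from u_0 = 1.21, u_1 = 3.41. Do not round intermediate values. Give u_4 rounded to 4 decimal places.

f(u_0) = -23.928439, f(u_1) = 13.951821
u_2 = 3.410000 - (13.951821)·(3.410000 - 1.210000)/(13.951821 - (-23.928439)) = 2.599710; f(u_2) = -8.129886
u_3 = 2.599710 - (-8.129886)·(2.599710 - 3.410000)/(-8.129886 - (13.951821)) = 2.898037; f(u_3) = -1.360502
u_4 = 2.898037 - (-1.360502)·(2.898037 - 2.599710)/(-1.360502 - (-8.129886)) = 2.957994; f(u_4) = 0.181644

2.9580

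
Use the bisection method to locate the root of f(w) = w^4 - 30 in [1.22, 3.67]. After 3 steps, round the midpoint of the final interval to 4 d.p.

f(1.220000) = -27.784665, f(3.670000) = 151.411267 (opposite signs)
step 1: m = 2.445000, f(m) = 5.736783 > 0 → root in [1.220000, 2.445000]
step 2: m = 1.832500, f(m) = -18.723458 < 0 → root in [1.832500, 2.445000]
step 3: m = 2.138750, f(m) = -9.076223 < 0 → root in [2.138750, 2.445000]
Midpoint of [2.138750, 2.445000] = 2.291875

2.2919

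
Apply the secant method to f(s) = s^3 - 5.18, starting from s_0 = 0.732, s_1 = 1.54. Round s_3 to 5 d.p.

1.70961

f(s_0) = -4.787777, f(s_1) = -1.527736
s_2 = 1.540000 - (-1.527736)·(1.540000 - 0.732000)/(-1.527736 - (-4.787777)) = 1.918649; f(s_2) = 1.882956
s_3 = 1.918649 - (1.882956)·(1.918649 - 1.540000)/(1.882956 - (-1.527736)) = 1.709606; f(s_3) = -0.183240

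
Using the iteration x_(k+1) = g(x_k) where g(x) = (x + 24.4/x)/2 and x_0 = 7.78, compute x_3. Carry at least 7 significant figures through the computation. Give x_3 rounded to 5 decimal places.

x_1 = g(7.780000) = 5.458123
x_2 = g(5.458123) = 4.964262
x_3 = g(4.964262) = 4.939697

4.93970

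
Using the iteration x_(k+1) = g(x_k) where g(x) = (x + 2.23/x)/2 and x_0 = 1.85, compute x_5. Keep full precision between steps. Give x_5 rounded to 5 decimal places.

1.49332

x_1 = g(1.850000) = 1.527703
x_2 = g(1.527703) = 1.493705
x_3 = g(1.493705) = 1.493319
x_4 = g(1.493319) = 1.493318
x_5 = g(1.493318) = 1.493318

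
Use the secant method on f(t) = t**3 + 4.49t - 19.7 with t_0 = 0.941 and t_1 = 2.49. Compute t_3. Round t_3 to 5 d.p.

2.13746

Secant update: t_(k+1) = t_k − f(t_k)·(t_k − t_(k-1))/(f(t_k) − f(t_(k-1))).
f(t_0) = -14.641672, f(t_1) = 6.918349
t_2 = 2.490000 - (6.918349)·(2.490000 - 0.941000)/(6.918349 - (-14.641672)) = 1.992945; f(t_2) = -2.836043
t_3 = 1.992945 - (-2.836043)·(1.992945 - 2.490000)/(-2.836043 - (6.918349)) = 2.137461; f(t_3) = -0.337294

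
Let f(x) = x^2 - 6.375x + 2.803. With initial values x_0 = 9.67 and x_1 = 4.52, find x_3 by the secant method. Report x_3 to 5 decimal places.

Secant update: x_(k+1) = x_k − f(x_k)·(x_k − x_(k-1))/(f(x_k) − f(x_(k-1))).
f(x_0) = 34.665650, f(x_1) = -5.581600
x_2 = 4.520000 - (-5.581600)·(4.520000 - 9.670000)/(-5.581600 - (34.665650)) = 5.234216; f(x_2) = -3.168109
x_3 = 5.234216 - (-3.168109)·(5.234216 - 4.520000)/(-3.168109 - (-5.581600)) = 6.171744; f(x_3) = 1.548556

6.17174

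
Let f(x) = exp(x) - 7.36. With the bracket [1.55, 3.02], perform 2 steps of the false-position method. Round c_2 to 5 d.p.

1.90924

f(1.550000) = -2.648530, f(3.020000) = 13.131292
step 1: c = 1.796729, f(c) = -1.330109 < 0 → new bracket [1.796729, 3.020000]
step 2: c = 1.909241, f(c) = -0.612034 < 0 → new bracket [1.909241, 3.020000]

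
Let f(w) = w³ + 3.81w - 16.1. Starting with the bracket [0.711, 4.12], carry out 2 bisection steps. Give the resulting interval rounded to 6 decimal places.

f(0.711000) = -13.031665, f(4.120000) = 69.531728 (opposite signs)
step 1: m = 2.415500, f(m) = 7.196629 > 0 → root in [0.711000, 2.415500]
step 2: m = 1.563250, f(m) = -6.323824 < 0 → root in [1.563250, 2.415500]

[1.563250, 2.415500]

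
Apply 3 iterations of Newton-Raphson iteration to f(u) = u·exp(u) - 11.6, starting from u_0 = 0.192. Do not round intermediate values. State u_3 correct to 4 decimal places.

6.2966

f'(u) = (u + 1)·exp(u)
u_0 = 0.192000: f = -11.367359, f' = 1.444311 → u_1 = 0.192000 - (-11.367359)/(1.444311) = 8.062436
u_1 = 8.062436: f = 25570.590602, f' = 28755.200682 → u_2 = 8.062436 - (25570.590602)/(28755.200682) = 7.173185
u_2 = 7.173185: f = 9342.169970, f' = 10657.761153 → u_3 = 7.173185 - (9342.169970)/(10657.761153) = 6.296625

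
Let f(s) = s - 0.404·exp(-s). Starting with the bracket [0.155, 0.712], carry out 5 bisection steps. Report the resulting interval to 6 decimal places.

[0.294250, 0.311656]

f(0.155000) = -0.190992, f(0.712000) = 0.513773 (opposite signs)
step 1: m = 0.433500, f(m) = 0.171613 > 0 → root in [0.155000, 0.433500]
step 2: m = 0.294250, f(m) = -0.006766 < 0 → root in [0.294250, 0.433500]
step 3: m = 0.363875, f(m) = 0.083104 > 0 → root in [0.294250, 0.363875]
step 4: m = 0.329063, f(m) = 0.038345 > 0 → root in [0.294250, 0.329063]
step 5: m = 0.311656, f(m) = 0.015834 > 0 → root in [0.294250, 0.311656]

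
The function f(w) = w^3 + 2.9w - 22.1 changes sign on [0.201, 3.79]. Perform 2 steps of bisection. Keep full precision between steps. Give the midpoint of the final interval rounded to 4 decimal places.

2.4441

f(0.201000) = -21.508979, f(3.790000) = 43.330939 (opposite signs)
step 1: m = 1.995500, f(m) = -8.366929 < 0 → root in [1.995500, 3.790000]
step 2: m = 2.892750, f(m) = 10.495514 > 0 → root in [1.995500, 2.892750]
Midpoint of [1.995500, 2.892750] = 2.444125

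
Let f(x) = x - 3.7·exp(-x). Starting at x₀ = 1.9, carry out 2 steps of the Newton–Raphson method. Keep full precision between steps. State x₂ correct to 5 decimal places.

f'(x) = 1 + 3.7·exp(-x)
x_0 = 1.900000: f = 1.346596, f' = 1.553404 → x_1 = 1.900000 - (1.346596)/(1.553404) = 1.033132
x_1 = 1.033132: f = -0.283663, f' = 2.316795 → x_2 = 1.033132 - (-0.283663)/(2.316795) = 1.155570

1.15557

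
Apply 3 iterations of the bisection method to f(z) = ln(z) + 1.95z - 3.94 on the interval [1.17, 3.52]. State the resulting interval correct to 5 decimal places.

[1.46375, 1.75750]

f(1.170000) = -1.501496, f(3.520000) = 4.182461 (opposite signs)
step 1: m = 2.345000, f(m) = 1.485035 > 0 → root in [1.170000, 2.345000]
step 2: m = 1.757500, f(m) = 0.051017 > 0 → root in [1.170000, 1.757500]
step 3: m = 1.463750, f(m) = -0.704686 < 0 → root in [1.463750, 1.757500]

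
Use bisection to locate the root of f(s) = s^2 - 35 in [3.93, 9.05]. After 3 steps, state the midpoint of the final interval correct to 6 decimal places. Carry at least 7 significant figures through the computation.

6.170000

f(3.930000) = -19.555100, f(9.050000) = 46.902500 (opposite signs)
step 1: m = 6.490000, f(m) = 7.120100 > 0 → root in [3.930000, 6.490000]
step 2: m = 5.210000, f(m) = -7.855900 < 0 → root in [5.210000, 6.490000]
step 3: m = 5.850000, f(m) = -0.777500 < 0 → root in [5.850000, 6.490000]
Midpoint of [5.850000, 6.490000] = 6.170000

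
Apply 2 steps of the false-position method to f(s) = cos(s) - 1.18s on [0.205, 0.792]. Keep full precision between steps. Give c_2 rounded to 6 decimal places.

f(0.205000) = 0.737161, f(0.792000) = -0.232137
step 1: c = 0.651420, f(c) = 0.026549 > 0 → new bracket [0.651420, 0.792000]
step 2: c = 0.665847, f(c) = 0.000694 > 0 → new bracket [0.665847, 0.792000]

0.665847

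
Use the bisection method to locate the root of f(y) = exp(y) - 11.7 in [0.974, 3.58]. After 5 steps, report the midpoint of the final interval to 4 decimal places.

f(0.974000) = -9.051483, f(3.580000) = 24.173541 (opposite signs)
step 1: m = 2.277000, f(m) = -1.952606 < 0 → root in [2.277000, 3.580000]
step 2: m = 2.928500, f(m) = 6.999560 > 0 → root in [2.277000, 2.928500]
step 3: m = 2.602750, f(m) = 1.800814 > 0 → root in [2.277000, 2.602750]
step 4: m = 2.439875, f(m) = -0.228393 < 0 → root in [2.439875, 2.602750]
step 5: m = 2.521313, f(m) = 0.744920 > 0 → root in [2.439875, 2.521313]
Midpoint of [2.439875, 2.521313] = 2.480594

2.4806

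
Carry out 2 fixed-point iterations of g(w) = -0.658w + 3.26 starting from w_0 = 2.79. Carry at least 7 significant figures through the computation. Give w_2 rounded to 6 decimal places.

w_1 = g(2.790000) = 1.424180
w_2 = g(1.424180) = 2.322890

2.322890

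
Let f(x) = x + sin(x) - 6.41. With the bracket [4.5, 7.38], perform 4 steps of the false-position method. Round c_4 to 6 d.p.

False-position update: c = (a·f(b) − b·f(a))/(f(b) − f(a)); replace the endpoint whose sign matches f(c).
f(4.500000) = -2.887530, f(7.380000) = 1.859758
step 1: c = 6.251755, f(c) = -0.189670 < 0 → new bracket [6.251755, 7.380000]
step 2: c = 6.356172, f(c) = 0.019093 > 0 → new bracket [6.251755, 6.356172]
step 3: c = 6.346622, f(c) = 0.000016 > 0 → new bracket [6.251755, 6.346622]
step 4: c = 6.346614, f(c) = 0.000000 > 0 → new bracket [6.251755, 6.346614]

6.346614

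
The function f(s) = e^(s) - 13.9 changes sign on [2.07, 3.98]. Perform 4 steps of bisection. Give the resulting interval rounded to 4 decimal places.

f(2.070000) = -5.975177, f(3.980000) = 39.617034 (opposite signs)
step 1: m = 3.025000, f(m) = 6.694005 > 0 → root in [2.070000, 3.025000]
step 2: m = 2.547500, f(m) = -1.124874 < 0 → root in [2.547500, 3.025000]
step 3: m = 2.786250, f(m) = 2.320080 > 0 → root in [2.547500, 2.786250]
step 4: m = 2.666875, f(m) = 0.494915 > 0 → root in [2.547500, 2.666875]

[2.5475, 2.6669]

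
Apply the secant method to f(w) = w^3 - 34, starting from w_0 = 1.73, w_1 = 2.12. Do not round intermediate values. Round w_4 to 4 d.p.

f(w_0) = -28.822283, f(w_1) = -24.471872
w_2 = 2.120000 - (-24.471872)·(2.120000 - 1.730000)/(-24.471872 - (-28.822283)) = 4.313823; f(w_2) = 46.276208
w_3 = 4.313823 - (46.276208)·(4.313823 - 2.120000)/(46.276208 - (-24.471872)) = 2.878847; f(w_3) = -10.140815
w_4 = 2.878847 - (-10.140815)·(2.878847 - 4.313823)/(-10.140815 - (46.276208)) = 3.136780; f(w_4) = -3.136005

3.1368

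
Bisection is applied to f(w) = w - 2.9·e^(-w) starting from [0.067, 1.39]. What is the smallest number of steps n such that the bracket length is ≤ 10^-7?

Initial width b − a = 1.39 − 0.067 = 1.323000.
After n steps the width is (b−a)/2^n; need (b−a)/2^n ≤ 10^-7.
So n ≥ log₂(1.323000/10^-7) = log₂(13230000.0000) ≈ 23.6573.
Hence n = 24.

24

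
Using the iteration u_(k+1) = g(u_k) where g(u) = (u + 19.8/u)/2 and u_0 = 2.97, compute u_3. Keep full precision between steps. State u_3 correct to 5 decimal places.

4.44974

u_1 = g(2.970000) = 4.818333
u_2 = g(4.818333) = 4.463819
u_3 = g(4.463819) = 4.449741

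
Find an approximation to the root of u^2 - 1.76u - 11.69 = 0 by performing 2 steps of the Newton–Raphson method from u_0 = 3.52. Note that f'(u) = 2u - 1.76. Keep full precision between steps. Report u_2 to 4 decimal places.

Newton update: u ← u − f(u)/f'(u).
u_0 = 3.520000: f = -5.494800, f' = 5.280000 → u_1 = 3.520000 - (-5.494800)/(5.280000) = 4.560682
u_1 = 4.560682: f = 1.083019, f' = 7.361364 → u_2 = 4.560682 - (1.083019)/(7.361364) = 4.413560

4.4136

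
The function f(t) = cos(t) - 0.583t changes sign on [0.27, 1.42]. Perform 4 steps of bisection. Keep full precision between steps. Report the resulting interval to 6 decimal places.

f(0.270000) = 0.806361, f(1.420000) = -0.677635 (opposite signs)
step 1: m = 0.845000, f(m) = 0.171096 > 0 → root in [0.845000, 1.420000]
step 2: m = 1.132500, f(m) = -0.235850 < 0 → root in [0.845000, 1.132500]
step 3: m = 0.988750, f(m) = -0.026707 < 0 → root in [0.845000, 0.988750]
step 4: m = 0.916875, f(m) = 0.073765 > 0 → root in [0.916875, 0.988750]

[0.916875, 0.988750]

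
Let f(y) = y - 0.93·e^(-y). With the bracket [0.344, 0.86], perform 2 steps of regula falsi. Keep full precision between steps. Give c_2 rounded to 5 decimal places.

0.54166

f(0.344000) = -0.315304, f(0.860000) = 0.466459
step 1: c = 0.552115, f(c) = 0.016686 > 0 → new bracket [0.344000, 0.552115]
step 2: c = 0.541655, f(c) = 0.000596 > 0 → new bracket [0.344000, 0.541655]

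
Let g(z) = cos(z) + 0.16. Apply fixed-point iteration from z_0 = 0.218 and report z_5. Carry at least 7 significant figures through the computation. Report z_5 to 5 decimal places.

0.92245

z_1 = g(0.218000) = 1.136332
z_2 = g(1.136332) = 0.580925
z_3 = g(0.580925) = 0.995956
z_4 = g(0.995956) = 0.703701
z_5 = g(0.703701) = 0.922453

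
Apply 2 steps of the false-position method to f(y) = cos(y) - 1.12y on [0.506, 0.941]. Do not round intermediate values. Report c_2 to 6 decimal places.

False-position update: c = (a·f(b) − b·f(a))/(f(b) − f(a)); replace the endpoint whose sign matches f(c).
f(0.506000) = 0.307970, f(0.941000) = -0.464940
step 1: c = 0.679328, f(c) = 0.017148 > 0 → new bracket [0.679328, 0.941000]
step 2: c = 0.688636, f(c) = 0.000842 > 0 → new bracket [0.688636, 0.941000]

0.688636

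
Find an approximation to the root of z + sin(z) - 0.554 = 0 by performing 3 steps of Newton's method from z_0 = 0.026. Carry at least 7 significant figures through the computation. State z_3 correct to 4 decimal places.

0.2788

f'(z) = 1 + cos(z)
z_0 = 0.026000: f = -0.502003, f' = 1.999662 → z_1 = 0.026000 - (-0.502003)/(1.999662) = 0.277044
z_1 = 0.277044: f = -0.003443, f' = 1.961868 → z_2 = 0.277044 - (-0.003443)/(1.961868) = 0.278799
z_2 = 0.278799: f = -0.000000, f' = 1.961387 → z_3 = 0.278799 - (-0.000000)/(1.961387) = 0.278799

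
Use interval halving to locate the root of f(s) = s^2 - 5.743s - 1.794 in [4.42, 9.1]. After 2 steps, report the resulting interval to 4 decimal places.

[5.5900, 6.7600]

f(4.420000) = -7.641660, f(9.100000) = 28.754700 (opposite signs)
step 1: m = 6.760000, f(m) = 5.080920 > 0 → root in [4.420000, 6.760000]
step 2: m = 5.590000, f(m) = -2.649270 < 0 → root in [5.590000, 6.760000]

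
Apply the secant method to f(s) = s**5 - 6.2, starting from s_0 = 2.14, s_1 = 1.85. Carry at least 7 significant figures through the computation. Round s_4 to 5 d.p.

1.46118

f(s_0) = 38.681655, f(s_1) = 15.469987
s_2 = 1.850000 - (15.469987)·(1.850000 - 2.140000)/(15.469987 - (38.681655)) = 1.656722; f(s_2) = 6.280980
s_3 = 1.656722 - (6.280980)·(1.656722 - 1.850000)/(6.280980 - (15.469987)) = 1.524611; f(s_3) = 2.037495
s_4 = 1.524611 - (2.037495)·(1.524611 - 1.656722)/(2.037495 - (6.280980)) = 1.461178; f(s_4) = 0.460637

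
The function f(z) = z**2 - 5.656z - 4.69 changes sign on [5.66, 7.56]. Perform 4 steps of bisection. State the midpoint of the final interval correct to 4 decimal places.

f(5.660000) = -4.667360, f(7.560000) = 9.704240 (opposite signs)
step 1: m = 6.610000, f(m) = 1.615940 > 0 → root in [5.660000, 6.610000]
step 2: m = 6.135000, f(m) = -1.751335 < 0 → root in [6.135000, 6.610000]
step 3: m = 6.372500, f(m) = -0.124104 < 0 → root in [6.372500, 6.610000]
step 4: m = 6.491250, f(m) = 0.731817 > 0 → root in [6.372500, 6.491250]
Midpoint of [6.372500, 6.491250] = 6.431875

6.4319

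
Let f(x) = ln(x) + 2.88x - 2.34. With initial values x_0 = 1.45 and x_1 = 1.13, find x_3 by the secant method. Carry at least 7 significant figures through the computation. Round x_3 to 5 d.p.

Secant update: x_(k+1) = x_k − f(x_k)·(x_k − x_(k-1))/(f(x_k) − f(x_(k-1))).
f(x_0) = 2.207564, f(x_1) = 1.036618
x_2 = 1.130000 - (1.036618)·(1.130000 - 1.450000)/(1.036618 - (2.207564)) = 0.846710; f(x_2) = -0.067874
x_3 = 0.846710 - (-0.067874)·(0.846710 - 1.130000)/(-0.067874 - (1.036618)) = 0.864119; f(x_3) = 0.002616

0.86412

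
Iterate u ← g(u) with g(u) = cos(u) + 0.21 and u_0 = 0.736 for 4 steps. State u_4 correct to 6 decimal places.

0.821121

u_1 = g(0.736000) = 0.951160
u_2 = g(0.951160) = 0.790739
u_3 = g(0.790739) = 0.913320
u_4 = g(0.913320) = 0.821121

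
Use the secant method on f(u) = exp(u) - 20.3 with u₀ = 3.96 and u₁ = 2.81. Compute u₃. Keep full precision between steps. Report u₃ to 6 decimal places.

Secant update: u_(k+1) = u_k − f(u_k)·(u_k − u_(k-1))/(f(u_k) − f(u_(k-1))).
f(u_0) = 32.157326, f(u_1) = -3.690082
u_2 = 2.810000 - (-3.690082)·(2.810000 - 3.960000)/(-3.690082 - (32.157326)) = 2.928379; f(u_2) = -1.602695
u_3 = 2.928379 - (-1.602695)·(2.928379 - 2.810000)/(-1.602695 - (-3.690082)) = 3.019271; f(u_3) = 0.176360

3.019271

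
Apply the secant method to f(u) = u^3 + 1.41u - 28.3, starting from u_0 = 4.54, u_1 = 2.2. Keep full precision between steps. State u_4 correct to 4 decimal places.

2.8846

f(u_0) = 71.678064, f(u_1) = -14.550000
u_2 = 2.200000 - (-14.550000)·(2.200000 - 4.540000)/(-14.550000 - (71.678064)) = 2.594848; f(u_2) = -7.169535
u_3 = 2.594848 - (-7.169535)·(2.594848 - 2.200000)/(-7.169535 - (-14.550000)) = 2.978412; f(u_3) = 2.320866
u_4 = 2.978412 - (2.320866)·(2.978412 - 2.594848)/(2.320866 - (-7.169535)) = 2.884612; f(u_4) = -0.229884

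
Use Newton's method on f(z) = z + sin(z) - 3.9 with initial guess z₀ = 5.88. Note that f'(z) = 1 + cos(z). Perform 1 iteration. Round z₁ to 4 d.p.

5.0530

z_0 = 5.880000: f = 1.587650, f' = 1.919816 → z_1 = 5.880000 - (1.587650)/(1.919816) = 5.053020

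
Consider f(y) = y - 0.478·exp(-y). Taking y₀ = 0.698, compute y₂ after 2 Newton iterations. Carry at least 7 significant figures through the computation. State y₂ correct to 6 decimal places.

f'(y) = 1 + 0.478·exp(-y)
y_0 = 0.698000: f = 0.460157, f' = 1.237843 → y_1 = 0.698000 - (0.460157)/(1.237843) = 0.326259
y_1 = 0.326259: f = -0.018675, f' = 1.344934 → y_2 = 0.326259 - (-0.018675)/(1.344934) = 0.340144

0.340144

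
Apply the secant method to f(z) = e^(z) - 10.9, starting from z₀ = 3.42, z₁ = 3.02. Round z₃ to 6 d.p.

2.457203

f(z_0) = 19.669415, f(z_1) = 9.591292
z_2 = 3.020000 - (9.591292)·(3.020000 - 3.420000)/(9.591292 - (19.669415)) = 2.639322; f(z_2) = 3.103710
z_3 = 2.639322 - (3.103710)·(2.639322 - 3.020000)/(3.103710 - (9.591292)) = 2.457203; f(z_3) = 0.772120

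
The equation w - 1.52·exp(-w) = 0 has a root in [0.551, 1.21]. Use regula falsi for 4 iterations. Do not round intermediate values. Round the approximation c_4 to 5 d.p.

0.73145

f(0.551000) = -0.325087, f(1.210000) = 0.756740
step 1: c = 0.749028, f(c) = 0.030333 > 0 → new bracket [0.551000, 0.749028]
step 2: c = 0.732128, f(c) = 0.001183 > 0 → new bracket [0.551000, 0.732128]
step 3: c = 0.731471, f(c) = 0.000046 > 0 → new bracket [0.551000, 0.731471]
step 4: c = 0.731445, f(c) = 0.000002 > 0 → new bracket [0.551000, 0.731445]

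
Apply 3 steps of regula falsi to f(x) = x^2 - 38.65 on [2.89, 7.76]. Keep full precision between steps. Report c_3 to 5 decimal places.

6.21080

False-position update: c = (a·f(b) − b·f(a))/(f(b) − f(a)); replace the endpoint whose sign matches f(c).
f(2.890000) = -30.297900, f(7.760000) = 21.567600
step 1: c = 5.734873, f(c) = -5.761229 < 0 → new bracket [5.734873, 7.760000]
step 2: c = 6.161793, f(c) = -0.682306 < 0 → new bracket [6.161793, 7.760000]
step 3: c = 6.210803, f(c) = -0.075926 < 0 → new bracket [6.210803, 7.760000]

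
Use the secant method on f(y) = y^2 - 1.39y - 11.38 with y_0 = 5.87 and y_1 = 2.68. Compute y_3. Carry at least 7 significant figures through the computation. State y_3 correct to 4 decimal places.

f(y_0) = 14.917600, f(y_1) = -7.922800
y_2 = 2.680000 - (-7.922800)·(2.680000 - 5.870000)/(-7.922800 - (14.917600)) = 3.786536; f(y_2) = -2.305428
y_3 = 3.786536 - (-2.305428)·(3.786536 - 2.680000)/(-2.305428 - (-7.922800)) = 4.240670; f(y_3) = 0.708754

4.2407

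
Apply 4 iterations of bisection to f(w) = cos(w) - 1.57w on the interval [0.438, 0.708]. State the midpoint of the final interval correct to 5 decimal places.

f(0.438000) = 0.217942, f(0.708000) = -0.351896 (opposite signs)
step 1: m = 0.573000, f(m) = -0.059332 < 0 → root in [0.438000, 0.573000]
step 2: m = 0.505500, f(m) = 0.081297 > 0 → root in [0.505500, 0.573000]
step 3: m = 0.539250, f(m) = 0.011472 > 0 → root in [0.539250, 0.573000]
step 4: m = 0.556125, f(m) = -0.023809 < 0 → root in [0.539250, 0.556125]
Midpoint of [0.539250, 0.556125] = 0.547687

0.54769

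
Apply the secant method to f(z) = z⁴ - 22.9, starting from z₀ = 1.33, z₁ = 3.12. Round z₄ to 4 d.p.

f(z_0) = -19.770993, f(z_1) = 71.858543
z_2 = 3.120000 - (71.858543)·(3.120000 - 1.330000)/(71.858543 - (-19.770993)) = 1.716230; f(z_2) = -14.224351
z_3 = 1.716230 - (-14.224351)·(1.716230 - 3.120000)/(-14.224351 - (71.858543)) = 1.948189; f(z_3) = -8.494627
z_4 = 1.948189 - (-8.494627)·(1.948189 - 1.716230)/(-8.494627 - (-14.224351)) = 2.292081; f(z_4) = 4.700695

2.2921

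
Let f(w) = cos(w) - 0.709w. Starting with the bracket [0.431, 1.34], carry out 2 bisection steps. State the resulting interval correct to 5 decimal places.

[0.88550, 1.11275]

f(0.431000) = 0.602969, f(1.340000) = -0.721307 (opposite signs)
step 1: m = 0.885500, f(m) = 0.005083 > 0 → root in [0.885500, 1.340000]
step 2: m = 1.112750, f(m) = -0.346743 < 0 → root in [0.885500, 1.112750]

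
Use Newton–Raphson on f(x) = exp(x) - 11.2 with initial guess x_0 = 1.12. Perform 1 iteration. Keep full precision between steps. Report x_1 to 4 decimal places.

Newton update: x ← x − f(x)/f'(x).
f'(x) = exp(x)
x_0 = 1.120000: f = -8.135146, f' = 3.064854 → x_1 = 1.120000 - (-8.135146)/(3.064854) = 3.774334

3.7743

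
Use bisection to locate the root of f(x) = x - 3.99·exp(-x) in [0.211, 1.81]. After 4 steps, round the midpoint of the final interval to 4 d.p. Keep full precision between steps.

f(0.211000) = -3.019999, f(1.810000) = 1.157020 (opposite signs)
step 1: m = 1.010500, f(m) = -0.442007 < 0 → root in [1.010500, 1.810000]
step 2: m = 1.410250, f(m) = 0.436362 > 0 → root in [1.010500, 1.410250]
step 3: m = 1.210375, f(m) = 0.021014 > 0 → root in [1.010500, 1.210375]
step 4: m = 1.110437, f(m) = -0.203928 < 0 → root in [1.110437, 1.210375]
Midpoint of [1.110437, 1.210375] = 1.160406

1.1604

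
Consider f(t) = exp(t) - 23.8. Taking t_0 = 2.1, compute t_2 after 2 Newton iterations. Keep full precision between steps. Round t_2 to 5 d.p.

3.44412

f'(t) = exp(t)
t_0 = 2.100000: f = -15.633830, f' = 8.166170 → t_1 = 2.100000 - (-15.633830)/(8.166170) = 4.014463
t_1 = 4.014463: f = 31.593541, f' = 55.393541 → t_2 = 4.014463 - (31.593541)/(55.393541) = 3.444116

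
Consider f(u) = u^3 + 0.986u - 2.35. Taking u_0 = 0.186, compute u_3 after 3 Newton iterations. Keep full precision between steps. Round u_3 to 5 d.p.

1.17887

f'(u) = 3u^2 + 0.986
u_0 = 0.186000: f = -2.160169, f' = 1.089788 → u_1 = 0.186000 - (-2.160169)/(1.089788) = 2.168192
u_1 = 2.168192: f = 9.980632, f' = 15.089171 → u_2 = 2.168192 - (9.980632)/(15.089171) = 1.506749
u_2 = 1.506749: f = 2.556413, f' = 7.796875 → u_3 = 1.506749 - (2.556413)/(7.796875) = 1.178872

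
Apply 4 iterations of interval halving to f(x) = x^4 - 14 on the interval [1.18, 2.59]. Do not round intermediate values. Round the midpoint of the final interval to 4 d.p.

1.9291

f(1.180000) = -12.061222, f(2.590000) = 30.998606 (opposite signs)
step 1: m = 1.885000, f(m) = -1.374592 < 0 → root in [1.885000, 2.590000]
step 2: m = 2.237500, f(m) = 11.064104 > 0 → root in [1.885000, 2.237500]
step 3: m = 2.061250, f(m) = 4.051890 > 0 → root in [1.885000, 2.061250]
step 4: m = 1.973125, f(m) = 1.157180 > 0 → root in [1.885000, 1.973125]
Midpoint of [1.885000, 1.973125] = 1.929062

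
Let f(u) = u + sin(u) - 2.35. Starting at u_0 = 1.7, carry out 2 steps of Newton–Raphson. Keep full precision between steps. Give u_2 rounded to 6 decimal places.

Newton update: u ← u − f(u)/f'(u).
f'(u) = 1 + cos(u)
u_0 = 1.700000: f = 0.341665, f' = 0.871156 → u_1 = 1.700000 - (0.341665)/(0.871156) = 1.307803
u_1 = 1.307803: f = -0.076581, f' = 1.259972 → u_2 = 1.307803 - (-0.076581)/(1.259972) = 1.368583

1.368583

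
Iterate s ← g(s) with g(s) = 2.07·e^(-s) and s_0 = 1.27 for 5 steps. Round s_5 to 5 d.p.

s_1 = g(1.270000) = 0.581321
s_2 = g(0.581321) = 1.157459
s_3 = g(1.157459) = 0.650567
s_4 = g(0.650567) = 1.080022
s_5 = g(1.080022) = 0.702947

0.70295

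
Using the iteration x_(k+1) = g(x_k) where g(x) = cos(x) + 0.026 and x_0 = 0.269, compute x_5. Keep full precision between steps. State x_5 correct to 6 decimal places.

x_1 = g(0.269000) = 0.990037
x_2 = g(0.990037) = 0.574659
x_3 = g(0.574659) = 0.865378
x_4 = g(0.865378) = 0.674353
x_5 = g(0.674353) = 0.807111

0.807111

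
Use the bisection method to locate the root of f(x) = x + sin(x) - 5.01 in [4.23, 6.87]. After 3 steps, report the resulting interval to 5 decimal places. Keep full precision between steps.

f(4.230000) = -1.665889, f(6.870000) = 2.413711 (opposite signs)
step 1: m = 5.550000, f(m) = -0.129240 < 0 → root in [5.550000, 6.870000]
step 2: m = 6.210000, f(m) = 1.126880 > 0 → root in [5.550000, 6.210000]
step 3: m = 5.880000, f(m) = 0.477650 > 0 → root in [5.550000, 5.880000]

[5.55000, 5.88000]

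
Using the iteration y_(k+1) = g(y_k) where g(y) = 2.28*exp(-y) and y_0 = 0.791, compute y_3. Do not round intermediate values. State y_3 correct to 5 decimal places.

y_1 = g(0.791000) = 1.033732
y_2 = g(1.033732) = 0.810944
y_3 = g(0.810944) = 1.013320

1.01332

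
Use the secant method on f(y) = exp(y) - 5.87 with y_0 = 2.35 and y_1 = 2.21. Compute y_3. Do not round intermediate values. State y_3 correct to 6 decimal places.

1.791629

f(y_0) = 4.615570, f(y_1) = 3.245716
y_2 = 2.210000 - (3.245716)·(2.210000 - 2.350000)/(3.245716 - (4.615570)) = 1.878285; f(y_2) = 0.672278
y_3 = 1.878285 - (0.672278)·(1.878285 - 2.210000)/(0.672278 - (3.245716)) = 1.791629; f(y_3) = 0.129219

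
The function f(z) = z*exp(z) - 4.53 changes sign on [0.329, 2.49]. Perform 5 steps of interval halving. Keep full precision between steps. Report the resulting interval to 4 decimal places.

[1.2069, 1.2744]

f(0.329000) = -4.072829, f(2.490000) = 25.502578 (opposite signs)
step 1: m = 1.409500, f(m) = 1.240363 > 0 → root in [0.329000, 1.409500]
step 2: m = 0.869250, f(m) = -2.456733 < 0 → root in [0.869250, 1.409500]
step 3: m = 1.139375, f(m) = -0.969664 < 0 → root in [1.139375, 1.409500]
step 4: m = 1.274438, f(m) = 0.028267 > 0 → root in [1.139375, 1.274438]
step 5: m = 1.206906, f(m) = -0.495161 < 0 → root in [1.206906, 1.274438]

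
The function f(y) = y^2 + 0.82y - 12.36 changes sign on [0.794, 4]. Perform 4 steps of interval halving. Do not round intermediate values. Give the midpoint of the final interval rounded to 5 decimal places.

3.09831

f(0.794000) = -11.078484, f(4.000000) = 6.920000 (opposite signs)
step 1: m = 2.397000, f(m) = -4.648851 < 0 → root in [2.397000, 4.000000]
step 2: m = 3.198500, f(m) = 0.493172 > 0 → root in [2.397000, 3.198500]
step 3: m = 2.797750, f(m) = -2.238440 < 0 → root in [2.797750, 3.198500]
step 4: m = 2.998125, f(m) = -0.912784 < 0 → root in [2.998125, 3.198500]
Midpoint of [2.998125, 3.198500] = 3.098313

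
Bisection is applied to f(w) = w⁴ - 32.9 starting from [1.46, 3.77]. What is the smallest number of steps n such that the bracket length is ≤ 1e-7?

25

Initial width b − a = 3.77 − 1.46 = 2.310000.
After n steps the width is (b−a)/2^n; need (b−a)/2^n ≤ 1e-7.
So n ≥ log₂(2.310000/1e-7) = log₂(23100000.0000) ≈ 24.4614.
Hence n = 25.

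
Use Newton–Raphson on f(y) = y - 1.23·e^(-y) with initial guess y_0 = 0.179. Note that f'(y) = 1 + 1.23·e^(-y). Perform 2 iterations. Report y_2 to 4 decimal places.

0.6448

Newton update: y ← y − f(y)/f'(y).
y_0 = 0.179000: f = -0.849410, f' = 2.028410 → y_1 = 0.179000 - (-0.849410)/(2.028410) = 0.597757
y_1 = 0.597757: f = -0.078798, f' = 1.676554 → y_2 = 0.597757 - (-0.078798)/(1.676554) = 0.644756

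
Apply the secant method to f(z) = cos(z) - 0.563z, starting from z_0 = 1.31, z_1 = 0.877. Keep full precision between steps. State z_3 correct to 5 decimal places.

f(z_0) = -0.479680, f(z_1) = 0.145709
z_2 = 0.877000 - (0.145709)·(0.877000 - 1.310000)/(0.145709 - (-0.479680)) = 0.977885; f(z_2) = 0.008229
z_3 = 0.977885 - (0.008229)·(0.977885 - 0.877000)/(0.008229 - (0.145709)) = 0.983923; f(z_3) = -0.000189

0.98392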